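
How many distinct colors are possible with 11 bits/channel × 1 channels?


Total bits = 11 bits/channel × 1 channels = 11 bits
Distinct colors = 2^11
= 2,048 colors


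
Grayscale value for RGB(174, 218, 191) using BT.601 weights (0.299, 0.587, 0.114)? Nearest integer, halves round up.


Gray = 0.299×R + 0.587×G + 0.114×B
Gray = 0.299×174 + 0.587×218 + 0.114×191
Gray = 52.026 + 127.966 + 21.774
Gray = 201.766 → round half up → 202
Gray = 202


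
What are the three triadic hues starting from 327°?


Triadic: equally spaced at 120° intervals
H1 = 327°
H2 = (327 + 120) mod 360 = 87°
H3 = (327 + 240) mod 360 = 207°
Triadic = 327°, 87°, 207°


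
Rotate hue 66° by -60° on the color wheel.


New hue = (H + rotation) mod 360
New hue = (66 -60) mod 360
= 6 mod 360
= 6°


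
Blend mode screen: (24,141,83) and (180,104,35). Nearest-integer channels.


Screen: C = 255 - (255-A)×(255-B)/255, rounded to nearest integer
R: 255 - (255-24)×(255-180)/255 = 255 - 17325/255 ≈ 255 - 67.941 = 187.059 → 187
G: 255 - (255-141)×(255-104)/255 = 255 - 17214/255 ≈ 255 - 67.506 = 187.494 → 187
B: 255 - (255-83)×(255-35)/255 = 255 - 37840/255 ≈ 255 - 148.392 = 106.608 → 107
= RGB(187, 187, 107)


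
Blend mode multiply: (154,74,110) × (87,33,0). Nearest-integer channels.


Multiply: C = A×B/255, rounded to nearest integer
R: 154×87/255 = 13398/255 ≈ 52.541 → 53
G: 74×33/255 = 2442/255 ≈ 9.576 → 10
B: 110×0/255 = 0/255 ≈ 0.000 → 0
= RGB(53, 10, 0)


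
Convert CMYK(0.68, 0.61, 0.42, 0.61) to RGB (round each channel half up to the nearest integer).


R = 255 × (1-C) × (1-K) = 255 × 0.32 × 0.39 = 31.824 → 32
G = 255 × (1-M) × (1-K) = 255 × 0.39 × 0.39 = 38.7855 → 39
B = 255 × (1-Y) × (1-K) = 255 × 0.58 × 0.39 = 57.681 → 58
= RGB(32, 39, 58)


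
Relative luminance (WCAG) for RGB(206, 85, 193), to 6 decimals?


Linearize each channel (sRGB transfer function): c = v/255; c_lin = c/12.92 if c ≤ 0.04045, else ((c+0.055)/1.055)^2.4
  R: 206/255 ≈ 0.807843 > 0.04045 → ((0.807843+0.055)/1.055)^2.4 ≈ 0.617207
  G: 85/255 ≈ 0.333333 > 0.04045 → ((0.333333+0.055)/1.055)^2.4 ≈ 0.090842
  B: 193/255 ≈ 0.756863 > 0.04045 → ((0.756863+0.055)/1.055)^2.4 ≈ 0.533276
R_lin = 0.617207, G_lin = 0.090842, B_lin = 0.533276
L = 0.2126×R + 0.7152×G + 0.0722×B
L = 0.2126×0.617207 + 0.7152×0.090842 + 0.0722×0.533276
L ≈ 0.234691


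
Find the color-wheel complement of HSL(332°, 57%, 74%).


Complement = opposite side of color wheel = hue + 180°
H' = (332 + 180) mod 360 = 152°
S and L unchanged.
= HSL(152°, 57%, 74%)


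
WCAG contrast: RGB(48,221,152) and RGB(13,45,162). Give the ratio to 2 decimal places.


Linearize each sRGB channel c=v/255: c/12.92 if c ≤ 0.04045 else ((c+0.055)/1.055)^2.4
L = 0.2126×R_lin + 0.7152×G_lin + 0.0722×B_lin
Color 1 (48,221,152):
  R=48: 48/255≈0.1882 > 0.04045 → ((0.1882+0.055)/1.055)^2.4 ≈ 0.02956
  G=221: 221/255≈0.8667 > 0.04045 → ((0.8667+0.055)/1.055)^2.4 ≈ 0.72306
  B=152: 152/255≈0.5961 > 0.04045 → ((0.5961+0.055)/1.055)^2.4 ≈ 0.31399
  L1 = 0.2126×0.02956 + 0.7152×0.72306 + 0.0722×0.31399 ≈ 0.54608
Color 2 (13,45,162):
  R=13: 13/255≈0.0510 > 0.04045 → ((0.0510+0.055)/1.055)^2.4 ≈ 0.00402
  G=45: 45/255≈0.1765 > 0.04045 → ((0.1765+0.055)/1.055)^2.4 ≈ 0.02624
  B=162: 162/255≈0.6353 > 0.04045 → ((0.6353+0.055)/1.055)^2.4 ≈ 0.36131
  L2 = 0.2126×0.00402 + 0.7152×0.02624 + 0.0722×0.36131 ≈ 0.04571
Lighter = 0.54608, Darker = 0.04571
Ratio = (L_lighter + 0.05) / (L_darker + 0.05)
Ratio = (0.54608 + 0.05) / (0.04571 + 0.05) = 0.59608 / 0.09571 ≈ 6.2280
Ratio ≈ 6.23:1


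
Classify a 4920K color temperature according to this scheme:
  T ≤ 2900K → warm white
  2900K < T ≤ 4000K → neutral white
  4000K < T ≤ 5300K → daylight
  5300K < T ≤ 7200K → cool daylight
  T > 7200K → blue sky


Temperature: 4920K
4000K < 4920K ≤ 5300K → daylight
Classification: daylight


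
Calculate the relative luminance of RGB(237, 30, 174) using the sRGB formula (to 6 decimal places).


Linearize each channel (sRGB transfer function): c = v/255; c_lin = c/12.92 if c ≤ 0.04045, else ((c+0.055)/1.055)^2.4
  R: 237/255 ≈ 0.929412 > 0.04045 → ((0.929412+0.055)/1.055)^2.4 ≈ 0.846873
  G: 30/255 ≈ 0.117647 > 0.04045 → ((0.117647+0.055)/1.055)^2.4 ≈ 0.012983
  B: 174/255 ≈ 0.682353 > 0.04045 → ((0.682353+0.055)/1.055)^2.4 ≈ 0.423268
R_lin = 0.846873, G_lin = 0.012983, B_lin = 0.423268
L = 0.2126×R + 0.7152×G + 0.0722×B
L = 0.2126×0.846873 + 0.7152×0.012983 + 0.0722×0.423268
L ≈ 0.219891


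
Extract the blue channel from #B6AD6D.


Color: #B6AD6D
R = B6 = 182
G = AD = 173
B = 6D = 109
Blue = 109


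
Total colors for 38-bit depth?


Colors = 2^bits = 2^38
= 274,877,906,944 colors


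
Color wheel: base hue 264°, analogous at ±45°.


Base hue: 264°
Left analog: (264 - 45) mod 360 = 219°
Right analog: (264 + 45) mod 360 = 309°
Analogous hues = 219° and 309°


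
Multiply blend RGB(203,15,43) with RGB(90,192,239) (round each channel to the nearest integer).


Multiply: C = A×B/255, rounded to nearest integer
R: 203×90/255 = 18270/255 ≈ 71.647 → 72
G: 15×192/255 = 2880/255 ≈ 11.294 → 11
B: 43×239/255 = 10277/255 ≈ 40.302 → 40
= RGB(72, 11, 40)


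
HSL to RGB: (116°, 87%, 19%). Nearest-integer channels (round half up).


H=116°, S=0.87, L=0.19
C = (1-|2L-1|)×S = (1-|-0.62|)×0.87 = 0.3306
H' = H/60 = 116/60 ≈ 1.9333; X = C×(1-|H' mod 2 - 1|) = 0.02204
m = L - C/2 = 0.19 - 0.1653 = 0.0247
Sector ⌊H'⌋ = 1 → (R',G',B') = (0.02204, 0.3306, 0.0)
RGB = ((R'+m)×255, (G'+m)×255, (B'+m)×255) = (11.9187, 90.6015, 6.2985)
Round half up → RGB(12, 91, 6)


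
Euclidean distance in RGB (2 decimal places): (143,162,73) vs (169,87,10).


d = √[(R₁-R₂)² + (G₁-G₂)² + (B₁-B₂)²]
d = √[(143-169)² + (162-87)² + (73-10)²]
d = √[676 + 5625 + 3969]
d = √10270
d ≈ 101.34


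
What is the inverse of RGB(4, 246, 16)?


Invert: (255-R, 255-G, 255-B)
R: 255-4 = 251
G: 255-246 = 9
B: 255-16 = 239
= RGB(251, 9, 239)


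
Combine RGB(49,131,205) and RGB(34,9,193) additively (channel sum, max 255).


Additive: each channel = min(255, C₁+C₂)
R: 49+34 = 83 → 83
G: 131+9 = 140 → 140
B: 205+193 = 398 → 255
= RGB(83, 140, 255)


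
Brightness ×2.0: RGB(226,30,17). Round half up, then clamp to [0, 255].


Multiply each channel by 2.0, round half up, clamp to [0, 255]
R: 226×2.0 = 452 → clamp → 255
G: 30×2.0 = 60
B: 17×2.0 = 34
= RGB(255, 60, 34)


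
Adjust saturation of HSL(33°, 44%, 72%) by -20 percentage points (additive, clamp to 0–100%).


Original S = 44%
Adjustment = -20 percentage points
New S = 44 + (-20) = 24
Clamp to [0, 100] → 24
= HSL(33°, 24%, 72%)


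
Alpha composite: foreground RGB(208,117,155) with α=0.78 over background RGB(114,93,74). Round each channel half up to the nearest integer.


C = α×F + (1-α)×B, with 1-α = 0.22
R: 0.78×208 + 0.22×114 = 162.24 + 25.08 = 187.32 → 187
G: 0.78×117 + 0.22×93 = 91.26 + 20.46 = 111.72 → 112
B: 0.78×155 + 0.22×74 = 120.90 + 16.28 = 137.18 → 137
= RGB(187, 112, 137)


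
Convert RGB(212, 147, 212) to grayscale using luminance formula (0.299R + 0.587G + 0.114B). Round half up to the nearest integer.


Gray = 0.299×R + 0.587×G + 0.114×B
Gray = 0.299×212 + 0.587×147 + 0.114×212
Gray = 63.388 + 86.289 + 24.168
Gray = 173.845 → round half up → 174
Gray = 174


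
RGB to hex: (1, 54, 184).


R = 1 → 01 (hex)
G = 54 → 36 (hex)
B = 184 → B8 (hex)
Hex = #0136B8


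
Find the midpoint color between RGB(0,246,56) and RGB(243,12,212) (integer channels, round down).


Midpoint: each channel = ⌊(C₁+C₂)/2⌋
R: ⌊(0+243)/2⌋ = 121
G: ⌊(246+12)/2⌋ = 129
B: ⌊(56+212)/2⌋ = 134
= RGB(121, 129, 134)


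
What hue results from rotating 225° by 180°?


New hue = (H + rotation) mod 360
New hue = (225 + 180) mod 360
= 405 mod 360
= 45°


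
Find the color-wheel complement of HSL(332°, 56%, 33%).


Complement = opposite side of color wheel = hue + 180°
H' = (332 + 180) mod 360 = 152°
S and L unchanged.
= HSL(152°, 56%, 33%)


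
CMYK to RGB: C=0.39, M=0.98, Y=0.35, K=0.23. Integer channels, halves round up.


R = 255 × (1-C) × (1-K) = 255 × 0.61 × 0.77 = 119.7735 → 120
G = 255 × (1-M) × (1-K) = 255 × 0.02 × 0.77 = 3.927 → 4
B = 255 × (1-Y) × (1-K) = 255 × 0.65 × 0.77 = 127.6275 → 128
= RGB(120, 4, 128)


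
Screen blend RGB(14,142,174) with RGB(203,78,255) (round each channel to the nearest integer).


Screen: C = 255 - (255-A)×(255-B)/255, rounded to nearest integer
R: 255 - (255-14)×(255-203)/255 = 255 - 12532/255 ≈ 255 - 49.145 = 205.855 → 206
G: 255 - (255-142)×(255-78)/255 = 255 - 20001/255 ≈ 255 - 78.435 = 176.565 → 177
B: 255 - (255-174)×(255-255)/255 = 255 - 0/255 ≈ 255 - 0.000 = 255.000 → 255
= RGB(206, 177, 255)


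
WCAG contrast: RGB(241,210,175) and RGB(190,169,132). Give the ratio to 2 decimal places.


Linearize each sRGB channel c=v/255: c/12.92 if c ≤ 0.04045 else ((c+0.055)/1.055)^2.4
L = 0.2126×R_lin + 0.7152×G_lin + 0.0722×B_lin
Color 1 (241,210,175):
  R=241: 241/255≈0.9451 > 0.04045 → ((0.9451+0.055)/1.055)^2.4 ≈ 0.87962
  G=210: 210/255≈0.8235 > 0.04045 → ((0.8235+0.055)/1.055)^2.4 ≈ 0.64448
  B=175: 175/255≈0.6863 > 0.04045 → ((0.6863+0.055)/1.055)^2.4 ≈ 0.42869
  L1 = 0.2126×0.87962 + 0.7152×0.64448 + 0.0722×0.42869 ≈ 0.67889
Color 2 (190,169,132):
  R=190: 190/255≈0.7451 > 0.04045 → ((0.7451+0.055)/1.055)^2.4 ≈ 0.51492
  G=169: 169/255≈0.6627 > 0.04045 → ((0.6627+0.055)/1.055)^2.4 ≈ 0.39676
  B=132: 132/255≈0.5176 > 0.04045 → ((0.5176+0.055)/1.055)^2.4 ≈ 0.23074
  L2 = 0.2126×0.51492 + 0.7152×0.39676 + 0.0722×0.23074 ≈ 0.40989
Lighter = 0.67889, Darker = 0.40989
Ratio = (L_lighter + 0.05) / (L_darker + 0.05)
Ratio = (0.67889 + 0.05) / (0.40989 + 0.05) = 0.72889 / 0.45989 ≈ 1.5849
Ratio ≈ 1.58:1


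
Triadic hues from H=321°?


Triadic: equally spaced at 120° intervals
H1 = 321°
H2 = (321 + 120) mod 360 = 81°
H3 = (321 + 240) mod 360 = 201°
Triadic = 321°, 81°, 201°


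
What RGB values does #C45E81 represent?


C4 → 196 (R)
5E → 94 (G)
81 → 129 (B)
= RGB(196, 94, 129)


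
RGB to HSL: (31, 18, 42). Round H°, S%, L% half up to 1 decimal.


Normalize: R'=31/255≈0.1216, G'=18/255≈0.0706, B'=42/255≈0.1647
Max=42/255, Min=18/255, Δ=Max-Min=24/255
L = (Max+Min)/2 = (42+18)/510 = 60/510 = 0.11764… → L = 11.8%
L ≤ 0.5 → S = Δ/(Max+Min) = 24/(42+18) = 24/60 = 0.4 → S = 40.0%
(the 1/255 factors cancel in S and H, so raw channel differences can be used)
Max is B' → H = 60 × ((R-G)/Δ + 4) = 60 × ((31-18)/24 + 4)
  13/24 + 4 = 0.5416… + 4 = 4.5416…
  H = 60 × 4.5416… = 272.5° → H = 272.5°
= HSL(272.5°, 40.0%, 11.8%)


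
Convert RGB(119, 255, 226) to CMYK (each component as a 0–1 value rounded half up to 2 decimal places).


R'=119/255≈0.4667, G'=255/255≈1.0000, B'=226/255≈0.8863
K = 1 - max(R',G',B') = 1 - 255/255 = 0/255 = 0 → 0.00
(1-R'-K)/(1-K) simplifies to (max-R)/max with max = 255:
C = (255-119)/255 = 136/255 = 0.53333… → 0.53
M = (255-255)/255 = 0/255 = 0 → 0.00
Y = (255-226)/255 = 29/255 = 0.11372… → 0.11
= CMYK(0.53, 0.00, 0.11, 0.00)


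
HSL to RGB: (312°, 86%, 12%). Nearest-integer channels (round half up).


H=312°, S=0.86, L=0.12
C = (1-|2L-1|)×S = (1-|-0.76|)×0.86 = 0.2064
H' = H/60 = 312/60 ≈ 5.2000; X = C×(1-|H' mod 2 - 1|) = 0.16512
m = L - C/2 = 0.12 - 0.1032 = 0.0168
Sector ⌊H'⌋ = 5 → (R',G',B') = (0.2064, 0.0, 0.16512)
RGB = ((R'+m)×255, (G'+m)×255, (B'+m)×255) = (56.916, 4.284, 46.3896)
Round half up → RGB(57, 4, 46)


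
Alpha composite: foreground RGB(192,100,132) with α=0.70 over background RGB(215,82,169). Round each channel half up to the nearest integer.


C = α×F + (1-α)×B, with 1-α = 0.30
R: 0.70×192 + 0.30×215 = 134.40 + 64.50 = 198.90 → 199
G: 0.70×100 + 0.30×82 = 70.00 + 24.60 = 94.60 → 95
B: 0.70×132 + 0.30×169 = 92.40 + 50.70 = 143.10 → 143
= RGB(199, 95, 143)


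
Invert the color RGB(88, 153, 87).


Invert: (255-R, 255-G, 255-B)
R: 255-88 = 167
G: 255-153 = 102
B: 255-87 = 168
= RGB(167, 102, 168)


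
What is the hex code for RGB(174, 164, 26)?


R = 174 → AE (hex)
G = 164 → A4 (hex)
B = 26 → 1A (hex)
Hex = #AEA41A


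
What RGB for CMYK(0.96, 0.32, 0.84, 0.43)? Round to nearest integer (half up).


R = 255 × (1-C) × (1-K) = 255 × 0.04 × 0.57 = 5.814 → 6
G = 255 × (1-M) × (1-K) = 255 × 0.68 × 0.57 = 98.838 → 99
B = 255 × (1-Y) × (1-K) = 255 × 0.16 × 0.57 = 23.256 → 23
= RGB(6, 99, 23)


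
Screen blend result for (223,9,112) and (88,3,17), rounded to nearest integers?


Screen: C = 255 - (255-A)×(255-B)/255, rounded to nearest integer
R: 255 - (255-223)×(255-88)/255 = 255 - 5344/255 ≈ 255 - 20.957 = 234.043 → 234
G: 255 - (255-9)×(255-3)/255 = 255 - 61992/255 ≈ 255 - 243.106 = 11.894 → 12
B: 255 - (255-112)×(255-17)/255 = 255 - 34034/255 ≈ 255 - 133.467 = 121.533 → 122
= RGB(234, 12, 122)


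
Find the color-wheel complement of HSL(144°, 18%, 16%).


Complement = opposite side of color wheel = hue + 180°
H' = (144 + 180) mod 360 = 324°
S and L unchanged.
= HSL(324°, 18%, 16%)


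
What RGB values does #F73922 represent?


F7 → 247 (R)
39 → 57 (G)
22 → 34 (B)
= RGB(247, 57, 34)


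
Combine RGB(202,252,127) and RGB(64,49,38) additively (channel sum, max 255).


Additive: each channel = min(255, C₁+C₂)
R: 202+64 = 266 → 255
G: 252+49 = 301 → 255
B: 127+38 = 165 → 165
= RGB(255, 255, 165)


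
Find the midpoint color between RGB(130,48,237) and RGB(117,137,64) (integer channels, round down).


Midpoint: each channel = ⌊(C₁+C₂)/2⌋
R: ⌊(130+117)/2⌋ = 123
G: ⌊(48+137)/2⌋ = 92
B: ⌊(237+64)/2⌋ = 150
= RGB(123, 92, 150)


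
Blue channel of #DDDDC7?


Color: #DDDDC7
R = DD = 221
G = DD = 221
B = C7 = 199
Blue = 199


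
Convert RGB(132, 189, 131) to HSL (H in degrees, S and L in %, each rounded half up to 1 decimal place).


Normalize: R'=132/255≈0.5176, G'=189/255≈0.7412, B'=131/255≈0.5137
Max=189/255, Min=131/255, Δ=Max-Min=58/255
L = (Max+Min)/2 = (189+131)/510 = 320/510 = 0.62745… → L = 62.7%
L > 0.5 → S = Δ/(2-Max-Min) = 58/(510-189-131) = 58/190 = 0.30526… → S = 30.5%
(the 1/255 factors cancel in S and H, so raw channel differences can be used)
Max is G' → H = 60 × ((B-R)/Δ + 2) = 60 × ((131-132)/58 + 2)
  -1/58 + 2 = -0.0172… + 2 = 1.9827…
  H = 60 × 1.9827… = 118.965…° → H = 119.0°
= HSL(119.0°, 30.5%, 62.7%)


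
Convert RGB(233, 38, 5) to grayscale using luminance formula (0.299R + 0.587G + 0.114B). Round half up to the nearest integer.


Gray = 0.299×R + 0.587×G + 0.114×B
Gray = 0.299×233 + 0.587×38 + 0.114×5
Gray = 69.667 + 22.306 + 0.570
Gray = 92.543 → round half up → 93
Gray = 93


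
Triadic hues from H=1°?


Triadic: equally spaced at 120° intervals
H1 = 1°
H2 = (1 + 120) mod 360 = 121°
H3 = (1 + 240) mod 360 = 241°
Triadic = 1°, 121°, 241°


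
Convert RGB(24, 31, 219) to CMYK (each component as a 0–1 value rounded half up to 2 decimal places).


R'=24/255≈0.0941, G'=31/255≈0.1216, B'=219/255≈0.8588
K = 1 - max(R',G',B') = 1 - 219/255 = 36/255 = 0.14117… → 0.14
(1-R'-K)/(1-K) simplifies to (max-R)/max with max = 219:
C = (219-24)/219 = 195/219 = 0.89041… → 0.89
M = (219-31)/219 = 188/219 = 0.85844… → 0.86
Y = (219-219)/219 = 0/219 = 0 → 0.00
= CMYK(0.89, 0.86, 0.00, 0.14)


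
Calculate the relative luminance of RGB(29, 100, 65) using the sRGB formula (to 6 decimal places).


Linearize each channel (sRGB transfer function): c = v/255; c_lin = c/12.92 if c ≤ 0.04045, else ((c+0.055)/1.055)^2.4
  R: 29/255 ≈ 0.113725 > 0.04045 → ((0.113725+0.055)/1.055)^2.4 ≈ 0.012286
  G: 100/255 ≈ 0.392157 > 0.04045 → ((0.392157+0.055)/1.055)^2.4 ≈ 0.127438
  B: 65/255 ≈ 0.254902 > 0.04045 → ((0.254902+0.055)/1.055)^2.4 ≈ 0.052861
R_lin = 0.012286, G_lin = 0.127438, B_lin = 0.052861
L = 0.2126×R + 0.7152×G + 0.0722×B
L = 0.2126×0.012286 + 0.7152×0.127438 + 0.0722×0.052861
L ≈ 0.097572


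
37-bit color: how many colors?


Colors = 2^bits = 2^37
= 137,438,953,472 colors


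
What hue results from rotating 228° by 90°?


New hue = (H + rotation) mod 360
New hue = (228 + 90) mod 360
= 318 mod 360
= 318°


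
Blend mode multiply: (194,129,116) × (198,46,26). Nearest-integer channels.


Multiply: C = A×B/255, rounded to nearest integer
R: 194×198/255 = 38412/255 ≈ 150.635 → 151
G: 129×46/255 = 5934/255 ≈ 23.271 → 23
B: 116×26/255 = 3016/255 ≈ 11.827 → 12
= RGB(151, 23, 12)


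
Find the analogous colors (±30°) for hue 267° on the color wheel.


Base hue: 267°
Left analog: (267 - 30) mod 360 = 237°
Right analog: (267 + 30) mod 360 = 297°
Analogous hues = 237° and 297°


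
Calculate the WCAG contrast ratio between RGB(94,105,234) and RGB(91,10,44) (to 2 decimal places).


Linearize each sRGB channel c=v/255: c/12.92 if c ≤ 0.04045 else ((c+0.055)/1.055)^2.4
L = 0.2126×R_lin + 0.7152×G_lin + 0.0722×B_lin
Color 1 (94,105,234):
  R=94: 94/255≈0.3686 > 0.04045 → ((0.3686+0.055)/1.055)^2.4 ≈ 0.11193
  G=105: 105/255≈0.4118 > 0.04045 → ((0.4118+0.055)/1.055)^2.4 ≈ 0.14126
  B=234: 234/255≈0.9176 > 0.04045 → ((0.9176+0.055)/1.055)^2.4 ≈ 0.82279
  L1 = 0.2126×0.11193 + 0.7152×0.14126 + 0.0722×0.82279 ≈ 0.18423
Color 2 (91,10,44):
  R=91: 91/255≈0.3569 > 0.04045 → ((0.3569+0.055)/1.055)^2.4 ≈ 0.10462
  G=10: 10/255≈0.0392 ≤ 0.04045 → 0.0392/12.92 ≈ 0.00304
  B=44: 44/255≈0.1725 > 0.04045 → ((0.1725+0.055)/1.055)^2.4 ≈ 0.02519
  L2 = 0.2126×0.10462 + 0.7152×0.00304 + 0.0722×0.02519 ≈ 0.02623
Lighter = 0.18423, Darker = 0.02623
Ratio = (L_lighter + 0.05) / (L_darker + 0.05)
Ratio = (0.18423 + 0.05) / (0.02623 + 0.05) = 0.23423 / 0.07623 ≈ 3.0727
Ratio ≈ 3.07:1


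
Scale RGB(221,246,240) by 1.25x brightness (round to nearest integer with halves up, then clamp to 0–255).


Multiply each channel by 1.25, round half up, clamp to [0, 255]
R: 221×1.25 = 276.25 → round → 276 → clamp → 255
G: 246×1.25 = 307.5 → round → 308 → clamp → 255
B: 240×1.25 = 300 → clamp → 255
= RGB(255, 255, 255)


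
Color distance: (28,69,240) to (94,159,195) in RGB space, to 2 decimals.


d = √[(R₁-R₂)² + (G₁-G₂)² + (B₁-B₂)²]
d = √[(28-94)² + (69-159)² + (240-195)²]
d = √[4356 + 8100 + 2025]
d = √14481
d ≈ 120.34


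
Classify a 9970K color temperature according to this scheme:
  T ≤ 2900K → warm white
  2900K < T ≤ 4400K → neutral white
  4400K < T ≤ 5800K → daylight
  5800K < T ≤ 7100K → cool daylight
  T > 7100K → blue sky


Temperature: 9970K
9970K > 7100K → blue sky
Classification: blue sky


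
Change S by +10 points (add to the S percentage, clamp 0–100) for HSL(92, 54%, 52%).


Original S = 54%
Adjustment = +10 percentage points
New S = 54 + (10) = 64
Clamp to [0, 100] → 64
= HSL(92°, 64%, 52%)


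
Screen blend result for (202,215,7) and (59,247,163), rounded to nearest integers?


Screen: C = 255 - (255-A)×(255-B)/255, rounded to nearest integer
R: 255 - (255-202)×(255-59)/255 = 255 - 10388/255 ≈ 255 - 40.737 = 214.263 → 214
G: 255 - (255-215)×(255-247)/255 = 255 - 320/255 ≈ 255 - 1.255 = 253.745 → 254
B: 255 - (255-7)×(255-163)/255 = 255 - 22816/255 ≈ 255 - 89.475 = 165.525 → 166
= RGB(214, 254, 166)


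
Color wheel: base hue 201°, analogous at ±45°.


Base hue: 201°
Left analog: (201 - 45) mod 360 = 156°
Right analog: (201 + 45) mod 360 = 246°
Analogous hues = 156° and 246°


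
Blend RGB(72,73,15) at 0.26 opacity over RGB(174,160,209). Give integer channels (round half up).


C = α×F + (1-α)×B, with 1-α = 0.74
R: 0.26×72 + 0.74×174 = 18.72 + 128.76 = 147.48 → 147
G: 0.26×73 + 0.74×160 = 18.98 + 118.40 = 137.38 → 137
B: 0.26×15 + 0.74×209 = 3.90 + 154.66 = 158.56 → 159
= RGB(147, 137, 159)


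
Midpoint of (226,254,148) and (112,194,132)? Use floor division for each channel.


Midpoint: each channel = ⌊(C₁+C₂)/2⌋
R: ⌊(226+112)/2⌋ = 169
G: ⌊(254+194)/2⌋ = 224
B: ⌊(148+132)/2⌋ = 140
= RGB(169, 224, 140)


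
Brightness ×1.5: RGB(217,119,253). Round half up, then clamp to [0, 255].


Multiply each channel by 1.5, round half up, clamp to [0, 255]
R: 217×1.5 = 325.5 → round → 326 → clamp → 255
G: 119×1.5 = 178.5 → round → 179
B: 253×1.5 = 379.5 → round → 380 → clamp → 255
= RGB(255, 179, 255)


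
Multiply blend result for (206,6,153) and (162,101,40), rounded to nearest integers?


Multiply: C = A×B/255, rounded to nearest integer
R: 206×162/255 = 33372/255 ≈ 130.871 → 131
G: 6×101/255 = 606/255 ≈ 2.376 → 2
B: 153×40/255 = 6120/255 ≈ 24.000 → 24
= RGB(131, 2, 24)


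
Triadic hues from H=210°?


Triadic: equally spaced at 120° intervals
H1 = 210°
H2 = (210 + 120) mod 360 = 330°
H3 = (210 + 240) mod 360 = 90°
Triadic = 210°, 330°, 90°


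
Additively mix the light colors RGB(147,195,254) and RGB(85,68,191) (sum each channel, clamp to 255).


Additive: each channel = min(255, C₁+C₂)
R: 147+85 = 232 → 232
G: 195+68 = 263 → 255
B: 254+191 = 445 → 255
= RGB(232, 255, 255)


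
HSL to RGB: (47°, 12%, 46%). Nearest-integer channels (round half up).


H=47°, S=0.12, L=0.46
C = (1-|2L-1|)×S = (1-|-0.08|)×0.12 = 0.1104
H' = H/60 = 47/60 ≈ 0.7833; X = C×(1-|H' mod 2 - 1|) = 0.08648
m = L - C/2 = 0.46 - 0.0552 = 0.4048
Sector ⌊H'⌋ = 0 → (R',G',B') = (0.1104, 0.08648, 0.0)
RGB = ((R'+m)×255, (G'+m)×255, (B'+m)×255) = (131.376, 125.2764, 103.224)
Round half up → RGB(131, 125, 103)


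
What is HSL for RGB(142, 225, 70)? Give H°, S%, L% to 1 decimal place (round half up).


Normalize: R'=142/255≈0.5569, G'=225/255≈0.8824, B'=70/255≈0.2745
Max=225/255, Min=70/255, Δ=Max-Min=155/255
L = (Max+Min)/2 = (225+70)/510 = 295/510 = 0.57843… → L = 57.8%
L > 0.5 → S = Δ/(2-Max-Min) = 155/(510-225-70) = 155/215 = 0.72093… → S = 72.1%
(the 1/255 factors cancel in S and H, so raw channel differences can be used)
Max is G' → H = 60 × ((B-R)/Δ + 2) = 60 × ((70-142)/155 + 2)
  -72/155 + 2 = -0.4645… + 2 = 1.5354…
  H = 60 × 1.5354… = 92.129…° → H = 92.1°
= HSL(92.1°, 72.1%, 57.8%)


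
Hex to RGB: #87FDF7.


87 → 135 (R)
FD → 253 (G)
F7 → 247 (B)
= RGB(135, 253, 247)


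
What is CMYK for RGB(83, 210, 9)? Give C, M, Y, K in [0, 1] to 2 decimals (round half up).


R'=83/255≈0.3255, G'=210/255≈0.8235, B'=9/255≈0.0353
K = 1 - max(R',G',B') = 1 - 210/255 = 45/255 = 0.17647… → 0.18
(1-R'-K)/(1-K) simplifies to (max-R)/max with max = 210:
C = (210-83)/210 = 127/210 = 0.60476… → 0.60
M = (210-210)/210 = 0/210 = 0 → 0.00
Y = (210-9)/210 = 201/210 = 0.95714… → 0.96
= CMYK(0.60, 0.00, 0.96, 0.18)


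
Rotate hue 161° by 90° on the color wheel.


New hue = (H + rotation) mod 360
New hue = (161 + 90) mod 360
= 251 mod 360
= 251°


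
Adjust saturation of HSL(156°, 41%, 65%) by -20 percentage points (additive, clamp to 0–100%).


Original S = 41%
Adjustment = -20 percentage points
New S = 41 + (-20) = 21
Clamp to [0, 100] → 21
= HSL(156°, 21%, 65%)


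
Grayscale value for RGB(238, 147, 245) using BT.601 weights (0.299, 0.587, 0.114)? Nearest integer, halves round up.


Gray = 0.299×R + 0.587×G + 0.114×B
Gray = 0.299×238 + 0.587×147 + 0.114×245
Gray = 71.162 + 86.289 + 27.930
Gray = 185.381 → round half up → 185
Gray = 185


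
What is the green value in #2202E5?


Color: #2202E5
R = 22 = 34
G = 02 = 2
B = E5 = 229
Green = 2


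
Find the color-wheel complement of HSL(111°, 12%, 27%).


Complement = opposite side of color wheel = hue + 180°
H' = (111 + 180) mod 360 = 291°
S and L unchanged.
= HSL(291°, 12%, 27%)


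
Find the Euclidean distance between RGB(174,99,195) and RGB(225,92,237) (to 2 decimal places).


d = √[(R₁-R₂)² + (G₁-G₂)² + (B₁-B₂)²]
d = √[(174-225)² + (99-92)² + (195-237)²]
d = √[2601 + 49 + 1764]
d = √4414
d ≈ 66.44


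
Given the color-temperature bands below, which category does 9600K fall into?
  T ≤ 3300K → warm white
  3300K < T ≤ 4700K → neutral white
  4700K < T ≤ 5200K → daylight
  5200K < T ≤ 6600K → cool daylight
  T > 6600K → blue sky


Temperature: 9600K
9600K > 6600K → blue sky
Classification: blue sky


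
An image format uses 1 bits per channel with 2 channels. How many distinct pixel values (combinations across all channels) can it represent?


Total bits = 1 bits/channel × 2 channels = 2 bits
Distinct pixel values = 2^2
= 4 pixel values


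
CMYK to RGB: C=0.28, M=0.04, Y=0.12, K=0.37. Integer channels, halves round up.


R = 255 × (1-C) × (1-K) = 255 × 0.72 × 0.63 = 115.668 → 116
G = 255 × (1-M) × (1-K) = 255 × 0.96 × 0.63 = 154.224 → 154
B = 255 × (1-Y) × (1-K) = 255 × 0.88 × 0.63 = 141.372 → 141
= RGB(116, 154, 141)


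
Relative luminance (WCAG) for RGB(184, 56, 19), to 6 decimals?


Linearize each channel (sRGB transfer function): c = v/255; c_lin = c/12.92 if c ≤ 0.04045, else ((c+0.055)/1.055)^2.4
  R: 184/255 ≈ 0.721569 > 0.04045 → ((0.721569+0.055)/1.055)^2.4 ≈ 0.479320
  G: 56/255 ≈ 0.219608 > 0.04045 → ((0.219608+0.055)/1.055)^2.4 ≈ 0.039546
  B: 19/255 ≈ 0.074510 > 0.04045 → ((0.074510+0.055)/1.055)^2.4 ≈ 0.006512
R_lin = 0.479320, G_lin = 0.039546, B_lin = 0.006512
L = 0.2126×R + 0.7152×G + 0.0722×B
L = 0.2126×0.479320 + 0.7152×0.039546 + 0.0722×0.006512
L ≈ 0.130657


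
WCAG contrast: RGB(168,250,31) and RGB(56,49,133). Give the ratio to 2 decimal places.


Linearize each sRGB channel c=v/255: c/12.92 if c ≤ 0.04045 else ((c+0.055)/1.055)^2.4
L = 0.2126×R_lin + 0.7152×G_lin + 0.0722×B_lin
Color 1 (168,250,31):
  R=168: 168/255≈0.6588 > 0.04045 → ((0.6588+0.055)/1.055)^2.4 ≈ 0.39157
  G=250: 250/255≈0.9804 > 0.04045 → ((0.9804+0.055)/1.055)^2.4 ≈ 0.95597
  B=31: 31/255≈0.1216 > 0.04045 → ((0.1216+0.055)/1.055)^2.4 ≈ 0.01370
  L1 = 0.2126×0.39157 + 0.7152×0.95597 + 0.0722×0.01370 ≈ 0.76795
Color 2 (56,49,133):
  R=56: 56/255≈0.2196 > 0.04045 → ((0.2196+0.055)/1.055)^2.4 ≈ 0.03955
  G=49: 49/255≈0.1922 > 0.04045 → ((0.1922+0.055)/1.055)^2.4 ≈ 0.03071
  B=133: 133/255≈0.5216 > 0.04045 → ((0.5216+0.055)/1.055)^2.4 ≈ 0.23455
  L2 = 0.2126×0.03955 + 0.7152×0.03071 + 0.0722×0.23455 ≈ 0.04731
Lighter = 0.76795, Darker = 0.04731
Ratio = (L_lighter + 0.05) / (L_darker + 0.05)
Ratio = (0.76795 + 0.05) / (0.04731 + 0.05) = 0.81795 / 0.09731 ≈ 8.4058
Ratio ≈ 8.41:1


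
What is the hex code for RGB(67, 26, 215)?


R = 67 → 43 (hex)
G = 26 → 1A (hex)
B = 215 → D7 (hex)
Hex = #431AD7


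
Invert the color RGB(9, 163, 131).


Invert: (255-R, 255-G, 255-B)
R: 255-9 = 246
G: 255-163 = 92
B: 255-131 = 124
= RGB(246, 92, 124)


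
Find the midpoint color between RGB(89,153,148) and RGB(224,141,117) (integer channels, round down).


Midpoint: each channel = ⌊(C₁+C₂)/2⌋
R: ⌊(89+224)/2⌋ = 156
G: ⌊(153+141)/2⌋ = 147
B: ⌊(148+117)/2⌋ = 132
= RGB(156, 147, 132)


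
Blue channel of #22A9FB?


Color: #22A9FB
R = 22 = 34
G = A9 = 169
B = FB = 251
Blue = 251


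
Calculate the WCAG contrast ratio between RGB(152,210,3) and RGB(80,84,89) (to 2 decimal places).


Linearize each sRGB channel c=v/255: c/12.92 if c ≤ 0.04045 else ((c+0.055)/1.055)^2.4
L = 0.2126×R_lin + 0.7152×G_lin + 0.0722×B_lin
Color 1 (152,210,3):
  R=152: 152/255≈0.5961 > 0.04045 → ((0.5961+0.055)/1.055)^2.4 ≈ 0.31399
  G=210: 210/255≈0.8235 > 0.04045 → ((0.8235+0.055)/1.055)^2.4 ≈ 0.64448
  B=3: 3/255≈0.0118 ≤ 0.04045 → 0.0118/12.92 ≈ 0.00091
  L1 = 0.2126×0.31399 + 0.7152×0.64448 + 0.0722×0.00091 ≈ 0.52775
Color 2 (80,84,89):
  R=80: 80/255≈0.3137 > 0.04045 → ((0.3137+0.055)/1.055)^2.4 ≈ 0.08022
  G=84: 84/255≈0.3294 > 0.04045 → ((0.3294+0.055)/1.055)^2.4 ≈ 0.08866
  B=89: 89/255≈0.3490 > 0.04045 → ((0.3490+0.055)/1.055)^2.4 ≈ 0.09990
  L2 = 0.2126×0.08022 + 0.7152×0.08866 + 0.0722×0.09990 ≈ 0.08767
Lighter = 0.52775, Darker = 0.08767
Ratio = (L_lighter + 0.05) / (L_darker + 0.05)
Ratio = (0.52775 + 0.05) / (0.08767 + 0.05) = 0.57775 / 0.13767 ≈ 4.1965
Ratio ≈ 4.20:1


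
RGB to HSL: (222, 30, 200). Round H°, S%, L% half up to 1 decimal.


Normalize: R'=222/255≈0.8706, G'=30/255≈0.1176, B'=200/255≈0.7843
Max=222/255, Min=30/255, Δ=Max-Min=192/255
L = (Max+Min)/2 = (222+30)/510 = 252/510 = 0.49411… → L = 49.4%
L ≤ 0.5 → S = Δ/(Max+Min) = 192/(222+30) = 192/252 = 0.76190… → S = 76.2%
(the 1/255 factors cancel in S and H, so raw channel differences can be used)
Max is R' → H = 60 × (((G-B)/Δ) mod 6) = 60 × (((30-200)/192) mod 6)
  (-170)/192 = -0.8854…; negative, so add 6 → 5.1145…
  H = 60 × 5.1145… = 306.875° → H = 306.9°
= HSL(306.9°, 76.2%, 49.4%)


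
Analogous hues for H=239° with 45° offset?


Base hue: 239°
Left analog: (239 - 45) mod 360 = 194°
Right analog: (239 + 45) mod 360 = 284°
Analogous hues = 194° and 284°


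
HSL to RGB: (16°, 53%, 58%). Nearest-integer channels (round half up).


H=16°, S=0.53, L=0.58
C = (1-|2L-1|)×S = (1-|0.16|)×0.53 = 0.4452
H' = H/60 = 16/60 ≈ 0.2667; X = C×(1-|H' mod 2 - 1|) = 0.11872
m = L - C/2 = 0.58 - 0.2226 = 0.3574
Sector ⌊H'⌋ = 0 → (R',G',B') = (0.4452, 0.11872, 0.0)
RGB = ((R'+m)×255, (G'+m)×255, (B'+m)×255) = (204.663, 121.4106, 91.137)
Round half up → RGB(205, 121, 91)


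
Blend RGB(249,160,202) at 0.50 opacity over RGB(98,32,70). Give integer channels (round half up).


C = α×F + (1-α)×B, with 1-α = 0.50
R: 0.50×249 + 0.50×98 = 124.50 + 49.00 = 173.50 → 174
G: 0.50×160 + 0.50×32 = 80.00 + 16.00 = 96.00 → 96
B: 0.50×202 + 0.50×70 = 101.00 + 35.00 = 136.00 → 136
= RGB(174, 96, 136)


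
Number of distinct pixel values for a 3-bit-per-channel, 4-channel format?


Total bits = 3 bits/channel × 4 channels = 12 bits
Distinct pixel values = 2^12
= 4,096 pixel values


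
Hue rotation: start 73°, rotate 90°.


New hue = (H + rotation) mod 360
New hue = (73 + 90) mod 360
= 163 mod 360
= 163°


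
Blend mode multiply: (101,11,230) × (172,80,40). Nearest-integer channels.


Multiply: C = A×B/255, rounded to nearest integer
R: 101×172/255 = 17372/255 ≈ 68.125 → 68
G: 11×80/255 = 880/255 ≈ 3.451 → 3
B: 230×40/255 = 9200/255 ≈ 36.078 → 36
= RGB(68, 3, 36)


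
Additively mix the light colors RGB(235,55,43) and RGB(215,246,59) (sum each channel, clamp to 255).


Additive: each channel = min(255, C₁+C₂)
R: 235+215 = 450 → 255
G: 55+246 = 301 → 255
B: 43+59 = 102 → 102
= RGB(255, 255, 102)


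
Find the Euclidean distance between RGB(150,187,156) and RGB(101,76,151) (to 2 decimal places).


d = √[(R₁-R₂)² + (G₁-G₂)² + (B₁-B₂)²]
d = √[(150-101)² + (187-76)² + (156-151)²]
d = √[2401 + 12321 + 25]
d = √14747
d ≈ 121.44


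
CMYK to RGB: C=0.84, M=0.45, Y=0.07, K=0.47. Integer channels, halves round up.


R = 255 × (1-C) × (1-K) = 255 × 0.16 × 0.53 = 21.624 → 22
G = 255 × (1-M) × (1-K) = 255 × 0.55 × 0.53 = 74.3325 → 74
B = 255 × (1-Y) × (1-K) = 255 × 0.93 × 0.53 = 125.6895 → 126
= RGB(22, 74, 126)


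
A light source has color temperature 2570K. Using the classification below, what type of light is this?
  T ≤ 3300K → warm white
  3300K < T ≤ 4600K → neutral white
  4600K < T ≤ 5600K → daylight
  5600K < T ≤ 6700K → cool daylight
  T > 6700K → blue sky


Temperature: 2570K
2570K ≤ 3300K → warm white
Classification: warm white


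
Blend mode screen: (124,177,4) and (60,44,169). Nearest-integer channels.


Screen: C = 255 - (255-A)×(255-B)/255, rounded to nearest integer
R: 255 - (255-124)×(255-60)/255 = 255 - 25545/255 ≈ 255 - 100.176 = 154.824 → 155
G: 255 - (255-177)×(255-44)/255 = 255 - 16458/255 ≈ 255 - 64.541 = 190.459 → 190
B: 255 - (255-4)×(255-169)/255 = 255 - 21586/255 ≈ 255 - 84.651 = 170.349 → 170
= RGB(155, 190, 170)


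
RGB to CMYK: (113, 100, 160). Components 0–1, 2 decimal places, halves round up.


R'=113/255≈0.4431, G'=100/255≈0.3922, B'=160/255≈0.6275
K = 1 - max(R',G',B') = 1 - 160/255 = 95/255 = 0.37254… → 0.37
(1-R'-K)/(1-K) simplifies to (max-R)/max with max = 160:
C = (160-113)/160 = 47/160 = 0.29375 → 0.29
M = (160-100)/160 = 60/160 = 0.375 → 0.38
Y = (160-160)/160 = 0/160 = 0 → 0.00
= CMYK(0.29, 0.38, 0.00, 0.37)


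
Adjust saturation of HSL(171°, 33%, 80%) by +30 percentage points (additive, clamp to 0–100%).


Original S = 33%
Adjustment = +30 percentage points
New S = 33 + (30) = 63
Clamp to [0, 100] → 63
= HSL(171°, 63%, 80%)


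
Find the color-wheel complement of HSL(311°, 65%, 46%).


Complement = opposite side of color wheel = hue + 180°
H' = (311 + 180) mod 360 = 131°
S and L unchanged.
= HSL(131°, 65%, 46%)


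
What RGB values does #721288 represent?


72 → 114 (R)
12 → 18 (G)
88 → 136 (B)
= RGB(114, 18, 136)


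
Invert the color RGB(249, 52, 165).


Invert: (255-R, 255-G, 255-B)
R: 255-249 = 6
G: 255-52 = 203
B: 255-165 = 90
= RGB(6, 203, 90)


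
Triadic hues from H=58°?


Triadic: equally spaced at 120° intervals
H1 = 58°
H2 = (58 + 120) mod 360 = 178°
H3 = (58 + 240) mod 360 = 298°
Triadic = 58°, 178°, 298°


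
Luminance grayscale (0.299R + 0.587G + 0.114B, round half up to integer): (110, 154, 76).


Gray = 0.299×R + 0.587×G + 0.114×B
Gray = 0.299×110 + 0.587×154 + 0.114×76
Gray = 32.890 + 90.398 + 8.664
Gray = 131.952 → round half up → 132
Gray = 132


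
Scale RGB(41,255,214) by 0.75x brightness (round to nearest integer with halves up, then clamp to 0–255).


Multiply each channel by 0.75, round half up, clamp to [0, 255]
R: 41×0.75 = 30.75 → round → 31
G: 255×0.75 = 191.25 → round → 191
B: 214×0.75 = 160.5 → round → 161
= RGB(31, 191, 161)


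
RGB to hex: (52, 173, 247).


R = 52 → 34 (hex)
G = 173 → AD (hex)
B = 247 → F7 (hex)
Hex = #34ADF7


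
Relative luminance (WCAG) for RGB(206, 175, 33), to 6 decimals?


Linearize each channel (sRGB transfer function): c = v/255; c_lin = c/12.92 if c ≤ 0.04045, else ((c+0.055)/1.055)^2.4
  R: 206/255 ≈ 0.807843 > 0.04045 → ((0.807843+0.055)/1.055)^2.4 ≈ 0.617207
  G: 175/255 ≈ 0.686275 > 0.04045 → ((0.686275+0.055)/1.055)^2.4 ≈ 0.428690
  B: 33/255 ≈ 0.129412 > 0.04045 → ((0.129412+0.055)/1.055)^2.4 ≈ 0.015209
R_lin = 0.617207, G_lin = 0.428690, B_lin = 0.015209
L = 0.2126×R + 0.7152×G + 0.0722×B
L = 0.2126×0.617207 + 0.7152×0.428690 + 0.0722×0.015209
L ≈ 0.438916


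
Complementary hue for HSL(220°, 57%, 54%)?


Complement = opposite side of color wheel = hue + 180°
H' = (220 + 180) mod 360 = 40°
S and L unchanged.
= HSL(40°, 57%, 54%)


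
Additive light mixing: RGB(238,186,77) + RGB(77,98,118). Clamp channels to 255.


Additive: each channel = min(255, C₁+C₂)
R: 238+77 = 315 → 255
G: 186+98 = 284 → 255
B: 77+118 = 195 → 195
= RGB(255, 255, 195)


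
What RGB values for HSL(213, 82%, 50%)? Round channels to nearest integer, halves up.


H=213°, S=0.82, L=0.50
C = (1-|2L-1|)×S = (1-|0.00|)×0.82 = 0.82
H' = H/60 = 213/60 ≈ 3.5500; X = C×(1-|H' mod 2 - 1|) = 0.369
m = L - C/2 = 0.50 - 0.41 = 0.09
Sector ⌊H'⌋ = 3 → (R',G',B') = (0.0, 0.369, 0.82)
RGB = ((R'+m)×255, (G'+m)×255, (B'+m)×255) = (22.95, 117.045, 232.05)
Round half up → RGB(23, 117, 232)


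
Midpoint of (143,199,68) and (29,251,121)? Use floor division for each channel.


Midpoint: each channel = ⌊(C₁+C₂)/2⌋
R: ⌊(143+29)/2⌋ = 86
G: ⌊(199+251)/2⌋ = 225
B: ⌊(68+121)/2⌋ = 94
= RGB(86, 225, 94)


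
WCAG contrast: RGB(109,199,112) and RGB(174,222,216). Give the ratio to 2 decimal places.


Linearize each sRGB channel c=v/255: c/12.92 if c ≤ 0.04045 else ((c+0.055)/1.055)^2.4
L = 0.2126×R_lin + 0.7152×G_lin + 0.0722×B_lin
Color 1 (109,199,112):
  R=109: 109/255≈0.4275 > 0.04045 → ((0.4275+0.055)/1.055)^2.4 ≈ 0.15293
  G=199: 199/255≈0.7804 > 0.04045 → ((0.7804+0.055)/1.055)^2.4 ≈ 0.57112
  B=112: 112/255≈0.4392 > 0.04045 → ((0.4392+0.055)/1.055)^2.4 ≈ 0.16203
  L1 = 0.2126×0.15293 + 0.7152×0.57112 + 0.0722×0.16203 ≈ 0.45268
Color 2 (174,222,216):
  R=174: 174/255≈0.6824 > 0.04045 → ((0.6824+0.055)/1.055)^2.4 ≈ 0.42327
  G=222: 222/255≈0.8706 > 0.04045 → ((0.8706+0.055)/1.055)^2.4 ≈ 0.73046
  B=216: 216/255≈0.8471 > 0.04045 → ((0.8471+0.055)/1.055)^2.4 ≈ 0.68669
  L2 = 0.2126×0.42327 + 0.7152×0.73046 + 0.0722×0.68669 ≈ 0.66199
Lighter = 0.66199, Darker = 0.45268
Ratio = (L_lighter + 0.05) / (L_darker + 0.05)
Ratio = (0.66199 + 0.05) / (0.45268 + 0.05) = 0.71199 / 0.50268 ≈ 1.4164
Ratio ≈ 1.42:1


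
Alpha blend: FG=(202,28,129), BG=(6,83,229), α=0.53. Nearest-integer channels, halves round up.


C = α×F + (1-α)×B, with 1-α = 0.47
R: 0.53×202 + 0.47×6 = 107.06 + 2.82 = 109.88 → 110
G: 0.53×28 + 0.47×83 = 14.84 + 39.01 = 53.85 → 54
B: 0.53×129 + 0.47×229 = 68.37 + 107.63 = 176.00 → 176
= RGB(110, 54, 176)


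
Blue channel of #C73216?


Color: #C73216
R = C7 = 199
G = 32 = 50
B = 16 = 22
Blue = 22


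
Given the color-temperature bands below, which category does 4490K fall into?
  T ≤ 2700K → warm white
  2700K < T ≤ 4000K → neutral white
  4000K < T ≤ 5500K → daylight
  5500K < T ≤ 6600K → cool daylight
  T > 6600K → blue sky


Temperature: 4490K
4000K < 4490K ≤ 5500K → daylight
Classification: daylight


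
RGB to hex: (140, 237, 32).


R = 140 → 8C (hex)
G = 237 → ED (hex)
B = 32 → 20 (hex)
Hex = #8CED20


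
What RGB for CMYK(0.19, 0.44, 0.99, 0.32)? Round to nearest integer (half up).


R = 255 × (1-C) × (1-K) = 255 × 0.81 × 0.68 = 140.454 → 140
G = 255 × (1-M) × (1-K) = 255 × 0.56 × 0.68 = 97.104 → 97
B = 255 × (1-Y) × (1-K) = 255 × 0.01 × 0.68 = 1.734 → 2
= RGB(140, 97, 2)


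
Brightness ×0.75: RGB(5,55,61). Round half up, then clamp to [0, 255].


Multiply each channel by 0.75, round half up, clamp to [0, 255]
R: 5×0.75 = 3.75 → round → 4
G: 55×0.75 = 41.25 → round → 41
B: 61×0.75 = 45.75 → round → 46
= RGB(4, 41, 46)


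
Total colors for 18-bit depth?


Colors = 2^bits = 2^18
= 262,144 colors


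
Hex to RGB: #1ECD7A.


1E → 30 (R)
CD → 205 (G)
7A → 122 (B)
= RGB(30, 205, 122)


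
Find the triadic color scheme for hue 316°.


Triadic: equally spaced at 120° intervals
H1 = 316°
H2 = (316 + 120) mod 360 = 76°
H3 = (316 + 240) mod 360 = 196°
Triadic = 316°, 76°, 196°


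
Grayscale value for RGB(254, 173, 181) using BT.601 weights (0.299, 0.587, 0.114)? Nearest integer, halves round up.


Gray = 0.299×R + 0.587×G + 0.114×B
Gray = 0.299×254 + 0.587×173 + 0.114×181
Gray = 75.946 + 101.551 + 20.634
Gray = 198.131 → round half up → 198
Gray = 198


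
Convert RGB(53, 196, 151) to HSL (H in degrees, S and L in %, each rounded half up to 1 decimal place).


Normalize: R'=53/255≈0.2078, G'=196/255≈0.7686, B'=151/255≈0.5922
Max=196/255, Min=53/255, Δ=Max-Min=143/255
L = (Max+Min)/2 = (196+53)/510 = 249/510 = 0.48823… → L = 48.8%
L ≤ 0.5 → S = Δ/(Max+Min) = 143/(196+53) = 143/249 = 0.57429… → S = 57.4%
(the 1/255 factors cancel in S and H, so raw channel differences can be used)
Max is G' → H = 60 × ((B-R)/Δ + 2) = 60 × ((151-53)/143 + 2)
  98/143 + 2 = 0.6853… + 2 = 2.6853…
  H = 60 × 2.6853… = 161.118…° → H = 161.1°
= HSL(161.1°, 57.4%, 48.8%)
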